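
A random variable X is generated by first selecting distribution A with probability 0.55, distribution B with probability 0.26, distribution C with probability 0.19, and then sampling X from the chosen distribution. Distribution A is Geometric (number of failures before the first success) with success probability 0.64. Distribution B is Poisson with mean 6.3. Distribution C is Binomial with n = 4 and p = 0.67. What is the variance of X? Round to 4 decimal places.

8.1128

Per component, A: μ=0.5625, E[X²]=1.19531; B: μ=6.3, E[X²]=45.99; C: μ=2.68, E[X²]=8.0668.
E[X] = 0.55·0.5625 + 0.26·6.3 + 0.19·2.68 = 2.45657.
E[X²] = 0.55·1.19531 + 0.26·45.99 + 0.19·8.0668 = 14.1475.
Var(X) = E[X²] − (E[X])² = 14.1475 − 6.03476 = 8.11275.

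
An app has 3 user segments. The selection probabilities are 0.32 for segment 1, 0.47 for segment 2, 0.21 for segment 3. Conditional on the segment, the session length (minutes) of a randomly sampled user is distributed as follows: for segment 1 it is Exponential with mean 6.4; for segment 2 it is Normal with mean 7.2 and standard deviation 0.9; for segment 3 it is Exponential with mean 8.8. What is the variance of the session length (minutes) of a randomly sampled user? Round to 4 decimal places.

30.4863

Per component, 1: μ=6.4, E[X²]=81.92; 2: μ=7.2, E[X²]=52.65; 3: μ=8.8, E[X²]=154.88.
E[X] = 0.32·6.4 + 0.47·7.2 + 0.21·8.8 = 7.28.
E[X²] = 0.32·81.92 + 0.47·52.65 + 0.21·154.88 = 83.4847.
Var(X) = E[X²] − (E[X])² = 83.4847 − 52.9984 = 30.4863.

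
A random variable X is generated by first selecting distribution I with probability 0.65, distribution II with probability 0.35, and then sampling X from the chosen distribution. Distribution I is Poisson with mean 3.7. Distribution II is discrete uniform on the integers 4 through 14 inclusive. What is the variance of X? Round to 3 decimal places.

Per component, I: μ=3.7, E[X²]=17.39; II: μ=9, E[X²]=91.
E[X] = 0.65·3.7 + 0.35·9 = 5.555.
E[X²] = 0.65·17.39 + 0.35·91 = 43.1535.
Var(X) = E[X²] − (E[X])² = 43.1535 − 30.858 = 12.2955.

12.295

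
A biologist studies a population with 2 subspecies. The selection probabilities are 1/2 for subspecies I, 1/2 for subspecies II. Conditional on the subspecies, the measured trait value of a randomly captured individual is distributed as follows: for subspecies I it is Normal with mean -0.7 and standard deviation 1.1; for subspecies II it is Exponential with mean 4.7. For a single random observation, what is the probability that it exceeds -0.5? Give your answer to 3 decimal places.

Conditional on each subspecies, P(X > -0.5): I: 0.427863; II: 1.
By total probability, P(X > -0.5) = 0.5·0.427863 + 0.5·1 = 0.713931.

0.714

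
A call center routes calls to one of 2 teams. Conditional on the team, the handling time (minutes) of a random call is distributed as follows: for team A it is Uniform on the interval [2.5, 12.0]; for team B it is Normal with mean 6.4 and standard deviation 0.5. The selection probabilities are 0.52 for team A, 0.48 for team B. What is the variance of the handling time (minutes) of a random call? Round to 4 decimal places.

4.2112

Per component, A: μ=7.25, E[X²]=60.0833; B: μ=6.4, E[X²]=41.21.
E[X] = 0.52·7.25 + 0.48·6.4 = 6.842.
E[X²] = 0.52·60.0833 + 0.48·41.21 = 51.0241.
Var(X) = E[X²] − (E[X])² = 51.0241 − 46.813 = 4.21117.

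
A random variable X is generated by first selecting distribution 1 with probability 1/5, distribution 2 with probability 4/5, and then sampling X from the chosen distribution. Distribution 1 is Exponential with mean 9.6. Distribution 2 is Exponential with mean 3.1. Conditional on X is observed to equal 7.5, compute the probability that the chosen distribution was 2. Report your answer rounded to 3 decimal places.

Likelihoods f(7.5 | ·): 1: 0.047691; 2: 0.0287029.
Posterior ∝ prior × likelihood. Numerator for 2: 0.8·0.0287029 = 0.0229623.
Normalizing constant: 0.2·0.047691 + 0.8·0.0287029 = 0.0325005.
P(2 | observation) = 0.0229623 / 0.0325005 = 0.706522.

0.707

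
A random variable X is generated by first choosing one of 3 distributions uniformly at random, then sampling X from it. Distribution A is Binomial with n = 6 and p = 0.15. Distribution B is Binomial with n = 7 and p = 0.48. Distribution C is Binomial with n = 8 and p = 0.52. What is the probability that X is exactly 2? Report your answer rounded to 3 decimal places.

0.151

Conditional on each component, P(X = 2): A: 0.176177; B: 0.183958; C: 0.0926002.
By total probability, P(X = 2) = 0.333333·0.176177 + 0.333333·0.183958 + 0.333333·0.0926002 = 0.150912.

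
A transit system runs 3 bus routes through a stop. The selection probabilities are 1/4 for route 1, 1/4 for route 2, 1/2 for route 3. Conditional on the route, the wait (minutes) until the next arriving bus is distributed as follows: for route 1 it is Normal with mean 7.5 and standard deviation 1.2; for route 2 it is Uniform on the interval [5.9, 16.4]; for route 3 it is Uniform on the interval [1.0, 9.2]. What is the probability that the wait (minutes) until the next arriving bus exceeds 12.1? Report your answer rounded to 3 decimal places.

Conditional on each route, P(X > 12.1): 1: 6.32092e-05; 2: 0.409524; 3: 0.
By total probability, P(X > 12.1) = 0.25·6.32092e-05 + 0.25·0.409524 + 0.5·0 = 0.102397.

0.102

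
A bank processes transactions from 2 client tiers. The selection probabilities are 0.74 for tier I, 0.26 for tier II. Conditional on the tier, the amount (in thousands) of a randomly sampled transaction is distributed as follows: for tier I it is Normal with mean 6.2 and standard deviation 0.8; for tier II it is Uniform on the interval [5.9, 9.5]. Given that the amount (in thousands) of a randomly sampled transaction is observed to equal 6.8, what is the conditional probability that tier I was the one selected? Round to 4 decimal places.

Likelihoods f(6.8 | ·): I: 0.376422; II: 0.277778.
Posterior ∝ prior × likelihood. Numerator for I: 0.74·0.376422 = 0.278552.
Normalizing constant: 0.74·0.376422 + 0.26·0.277778 = 0.350774.
P(I | observation) = 0.278552 / 0.350774 = 0.794106.

0.7941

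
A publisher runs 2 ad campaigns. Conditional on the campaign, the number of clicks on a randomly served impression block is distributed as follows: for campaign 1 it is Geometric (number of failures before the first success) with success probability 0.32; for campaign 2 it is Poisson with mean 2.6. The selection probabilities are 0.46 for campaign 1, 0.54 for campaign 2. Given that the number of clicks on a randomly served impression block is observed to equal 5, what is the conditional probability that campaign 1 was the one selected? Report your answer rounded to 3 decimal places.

0.350

Likelihoods P(X=5 | ·): 1: 0.0465259; 2: 0.0735394.
Posterior ∝ prior × likelihood. Numerator for 1: 0.46·0.0465259 = 0.0214019.
Normalizing constant: 0.46·0.0465259 + 0.54·0.0735394 = 0.0611132.
P(1 | observation) = 0.0214019 / 0.0611132 = 0.350201.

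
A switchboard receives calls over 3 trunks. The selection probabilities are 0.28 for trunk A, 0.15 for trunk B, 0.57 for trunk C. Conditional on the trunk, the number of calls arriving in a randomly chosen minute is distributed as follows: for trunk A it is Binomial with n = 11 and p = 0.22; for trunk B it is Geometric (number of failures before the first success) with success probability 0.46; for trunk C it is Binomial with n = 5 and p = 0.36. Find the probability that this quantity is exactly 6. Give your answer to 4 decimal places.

Conditional on each trunk, P(X = 6): A: 0.0151235; B: 0.0114057; C: 0.
By total probability, P(X = 6) = 0.28·0.0151235 + 0.15·0.0114057 + 0.57·0 = 0.00594542.

0.0059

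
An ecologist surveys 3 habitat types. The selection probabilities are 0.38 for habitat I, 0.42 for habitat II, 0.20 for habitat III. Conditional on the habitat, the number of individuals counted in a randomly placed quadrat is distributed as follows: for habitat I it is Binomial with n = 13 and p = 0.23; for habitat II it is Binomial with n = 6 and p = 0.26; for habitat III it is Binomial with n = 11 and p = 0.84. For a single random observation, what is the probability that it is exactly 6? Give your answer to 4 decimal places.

Conditional on each habitat, P(X = 6): I: 0.040768; II: 0.000308916; III: 0.0170184.
By total probability, P(X = 6) = 0.38·0.040768 + 0.42·0.000308916 + 0.2·0.0170184 = 0.0190253.

0.0190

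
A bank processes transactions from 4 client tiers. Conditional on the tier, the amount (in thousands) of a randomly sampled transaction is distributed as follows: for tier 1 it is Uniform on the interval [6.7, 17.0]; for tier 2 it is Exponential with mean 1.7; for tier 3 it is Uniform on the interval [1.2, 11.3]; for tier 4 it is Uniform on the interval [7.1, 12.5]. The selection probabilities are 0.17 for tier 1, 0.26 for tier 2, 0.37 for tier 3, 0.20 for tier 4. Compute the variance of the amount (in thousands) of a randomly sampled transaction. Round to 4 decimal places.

Per component, 1: μ=11.85, E[X²]=149.263; 2: μ=1.7, E[X²]=5.78; 3: μ=6.25, E[X²]=47.5633; 4: μ=9.8, E[X²]=98.47.
E[X] = 0.17·11.85 + 0.26·1.7 + 0.37·6.25 + 0.2·9.8 = 6.729.
E[X²] = 0.17·149.263 + 0.26·5.78 + 0.37·47.5633 + 0.2·98.47 = 64.17.
Var(X) = E[X²] − (E[X])² = 64.17 − 45.2794 = 18.8906.

18.8906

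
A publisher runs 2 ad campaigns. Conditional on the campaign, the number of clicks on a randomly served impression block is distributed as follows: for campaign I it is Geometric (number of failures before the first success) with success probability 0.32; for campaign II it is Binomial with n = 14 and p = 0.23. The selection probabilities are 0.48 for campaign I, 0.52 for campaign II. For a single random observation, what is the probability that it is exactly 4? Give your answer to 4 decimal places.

Conditional on each campaign, P(X = 4): I: 0.0684204; II: 0.205236.
By total probability, P(X = 4) = 0.48·0.0684204 + 0.52·0.205236 = 0.139564.

0.1396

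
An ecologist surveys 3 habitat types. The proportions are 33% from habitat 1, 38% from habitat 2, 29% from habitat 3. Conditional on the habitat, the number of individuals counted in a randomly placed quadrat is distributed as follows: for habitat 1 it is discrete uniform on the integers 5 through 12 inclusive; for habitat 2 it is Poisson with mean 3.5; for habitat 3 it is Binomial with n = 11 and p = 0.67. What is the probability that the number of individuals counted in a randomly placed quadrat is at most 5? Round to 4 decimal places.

Conditional on each habitat, P(X ≤ 5): 1: 0.125; 2: 0.857614; 3: 0.11714.
By total probability, P(X ≤ 5) = 0.33·0.125 + 0.38·0.857614 + 0.29·0.11714 = 0.401114.

0.4011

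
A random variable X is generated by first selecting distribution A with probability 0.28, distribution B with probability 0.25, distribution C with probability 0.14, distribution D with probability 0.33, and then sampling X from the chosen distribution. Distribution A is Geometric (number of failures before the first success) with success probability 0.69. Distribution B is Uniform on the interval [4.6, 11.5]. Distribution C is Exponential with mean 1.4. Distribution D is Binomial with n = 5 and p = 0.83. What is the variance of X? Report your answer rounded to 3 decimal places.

10.178

Per component, A: μ=0.449275, E[X²]=0.852972; B: μ=8.05, E[X²]=68.77; C: μ=1.4, E[X²]=3.92; D: μ=4.15, E[X²]=17.928.
E[X] = 0.28·0.449275 + 0.25·8.05 + 0.14·1.4 + 0.33·4.15 = 3.7038.
E[X²] = 0.28·0.852972 + 0.25·68.77 + 0.14·3.92 + 0.33·17.928 = 23.8964.
Var(X) = E[X²] − (E[X])² = 23.8964 − 13.7181 = 10.1783.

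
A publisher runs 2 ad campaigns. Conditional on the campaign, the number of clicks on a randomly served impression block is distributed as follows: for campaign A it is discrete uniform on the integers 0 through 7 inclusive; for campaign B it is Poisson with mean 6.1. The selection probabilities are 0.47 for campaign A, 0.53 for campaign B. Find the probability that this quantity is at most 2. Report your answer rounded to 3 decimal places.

Conditional on each campaign, P(X ≤ 2): A: 0.375; B: 0.0576529.
By total probability, P(X ≤ 2) = 0.47·0.375 + 0.53·0.0576529 = 0.206806.

0.207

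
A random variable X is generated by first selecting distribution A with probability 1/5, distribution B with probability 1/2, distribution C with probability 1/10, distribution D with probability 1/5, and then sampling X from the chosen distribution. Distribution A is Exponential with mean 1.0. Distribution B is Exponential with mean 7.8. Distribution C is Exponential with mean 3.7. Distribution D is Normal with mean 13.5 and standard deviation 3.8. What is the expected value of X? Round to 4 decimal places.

Component means — A: 1; B: 7.8; C: 3.7; D: 13.5.
E[X] = 0.2·1 + 0.5·7.8 + 0.1·3.7 + 0.2·13.5 = 7.17.

7.1700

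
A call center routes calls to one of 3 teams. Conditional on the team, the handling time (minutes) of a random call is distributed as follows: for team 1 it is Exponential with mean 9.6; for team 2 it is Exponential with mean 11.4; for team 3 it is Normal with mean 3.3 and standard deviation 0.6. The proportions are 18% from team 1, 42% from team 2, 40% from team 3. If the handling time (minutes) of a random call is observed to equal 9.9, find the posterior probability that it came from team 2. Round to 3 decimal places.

Likelihoods f(9.9 | ·): 1: 0.0371418; 2: 0.0368082; 3: 3.53137e-27.
Posterior ∝ prior × likelihood. Numerator for 2: 0.42·0.0368082 = 0.0154594.
Normalizing constant: 0.18·0.0371418 + 0.42·0.0368082 + 0.4·3.53137e-27 = 0.022145.
P(2 | observation) = 0.0154594 / 0.022145 = 0.698102.

0.698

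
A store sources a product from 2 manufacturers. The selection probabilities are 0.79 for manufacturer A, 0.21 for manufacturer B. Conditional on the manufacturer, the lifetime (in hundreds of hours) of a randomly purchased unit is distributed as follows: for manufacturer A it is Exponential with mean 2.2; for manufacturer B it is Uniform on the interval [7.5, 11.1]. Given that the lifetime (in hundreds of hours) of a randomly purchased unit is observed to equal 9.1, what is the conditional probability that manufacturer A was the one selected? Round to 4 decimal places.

Likelihoods f(9.1 | ·): A: 0.00726403; B: 0.277778.
Posterior ∝ prior × likelihood. Numerator for A: 0.79·0.00726403 = 0.00573858.
Normalizing constant: 0.79·0.00726403 + 0.21·0.277778 = 0.0640719.
P(A | observation) = 0.00573858 / 0.0640719 = 0.0895647.

0.0896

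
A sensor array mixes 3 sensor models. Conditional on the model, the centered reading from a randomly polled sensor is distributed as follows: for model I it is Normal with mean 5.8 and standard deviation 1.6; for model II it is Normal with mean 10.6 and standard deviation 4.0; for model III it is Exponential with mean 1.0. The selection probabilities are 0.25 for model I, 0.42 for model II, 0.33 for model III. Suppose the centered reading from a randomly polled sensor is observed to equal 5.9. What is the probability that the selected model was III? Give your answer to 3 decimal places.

Likelihoods f(5.9 | ·): I: 0.248852; II: 0.0500093; III: 0.00273944.
Posterior ∝ prior × likelihood. Numerator for III: 0.33·0.00273944 = 0.000904017.
Normalizing constant: 0.25·0.248852 + 0.42·0.0500093 + 0.33·0.00273944 = 0.084121.
P(III | observation) = 0.000904017 / 0.084121 = 0.0107466.

0.011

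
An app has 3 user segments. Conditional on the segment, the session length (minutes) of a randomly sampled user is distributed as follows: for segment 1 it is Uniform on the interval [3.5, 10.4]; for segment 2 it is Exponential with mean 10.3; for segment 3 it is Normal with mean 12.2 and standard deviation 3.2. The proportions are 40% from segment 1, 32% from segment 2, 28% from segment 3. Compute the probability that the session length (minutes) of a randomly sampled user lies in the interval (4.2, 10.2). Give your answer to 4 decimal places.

Conditional on each segment, P(4.2 < X < 10.2): 1: 0.869565; 2: 0.293665; 3: 0.259776.
By total probability, P(4.2 < X < 10.2) = 0.4·0.869565 + 0.32·0.293665 + 0.28·0.259776 = 0.514536.

0.5145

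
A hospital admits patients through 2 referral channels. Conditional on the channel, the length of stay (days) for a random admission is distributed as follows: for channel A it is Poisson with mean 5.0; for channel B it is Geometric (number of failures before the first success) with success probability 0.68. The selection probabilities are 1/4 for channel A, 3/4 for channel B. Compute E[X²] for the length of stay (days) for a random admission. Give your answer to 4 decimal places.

For each component E[X²] = Var + (mean)², giving A: 30; B: 0.913495.
Overall E[X²] = 0.25·30 + 0.75·0.913495 = 8.18512.

8.1851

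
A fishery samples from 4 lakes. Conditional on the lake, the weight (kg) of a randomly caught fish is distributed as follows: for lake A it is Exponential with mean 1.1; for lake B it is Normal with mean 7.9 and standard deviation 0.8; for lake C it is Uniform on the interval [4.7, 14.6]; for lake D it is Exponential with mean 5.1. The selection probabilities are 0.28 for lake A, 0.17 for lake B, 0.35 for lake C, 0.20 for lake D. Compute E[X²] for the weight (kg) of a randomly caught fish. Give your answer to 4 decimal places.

57.2516

For each component E[X²] = Var + (mean)², giving A: 2.42; B: 63.05; C: 101.29; D: 52.02.
Overall E[X²] = 0.28·2.42 + 0.17·63.05 + 0.35·101.29 + 0.2·52.02 = 57.2516.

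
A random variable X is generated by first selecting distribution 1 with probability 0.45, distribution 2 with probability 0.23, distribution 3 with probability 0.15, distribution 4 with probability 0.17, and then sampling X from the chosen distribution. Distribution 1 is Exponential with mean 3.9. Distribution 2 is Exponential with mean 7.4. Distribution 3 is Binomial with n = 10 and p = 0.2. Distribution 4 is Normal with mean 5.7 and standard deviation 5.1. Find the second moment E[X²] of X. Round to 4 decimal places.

49.6636

For each component E[X²] = Var + (mean)², giving 1: 30.42; 2: 109.52; 3: 5.6; 4: 58.5.
Overall E[X²] = 0.45·30.42 + 0.23·109.52 + 0.15·5.6 + 0.17·58.5 = 49.6636.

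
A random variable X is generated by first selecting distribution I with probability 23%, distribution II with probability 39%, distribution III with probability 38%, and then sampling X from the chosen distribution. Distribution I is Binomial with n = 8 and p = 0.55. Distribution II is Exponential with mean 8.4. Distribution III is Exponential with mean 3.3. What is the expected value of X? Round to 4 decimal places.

5.5420

Component means — I: 4.4; II: 8.4; III: 3.3.
E[X] = 0.23·4.4 + 0.39·8.4 + 0.38·3.3 = 5.542.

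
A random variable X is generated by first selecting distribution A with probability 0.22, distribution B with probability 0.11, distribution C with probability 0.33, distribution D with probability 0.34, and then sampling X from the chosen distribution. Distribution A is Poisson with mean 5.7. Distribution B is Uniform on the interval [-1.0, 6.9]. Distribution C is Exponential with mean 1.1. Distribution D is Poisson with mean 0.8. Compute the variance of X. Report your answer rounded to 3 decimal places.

6.320

Per component, A: μ=5.7, E[X²]=38.19; B: μ=2.95, E[X²]=13.9033; C: μ=1.1, E[X²]=2.42; D: μ=0.8, E[X²]=1.44.
E[X] = 0.22·5.7 + 0.11·2.95 + 0.33·1.1 + 0.34·0.8 = 2.2135.
E[X²] = 0.22·38.19 + 0.11·13.9033 + 0.33·2.42 + 0.34·1.44 = 11.2194.
Var(X) = E[X²] − (E[X])² = 11.2194 − 4.89958 = 6.31978.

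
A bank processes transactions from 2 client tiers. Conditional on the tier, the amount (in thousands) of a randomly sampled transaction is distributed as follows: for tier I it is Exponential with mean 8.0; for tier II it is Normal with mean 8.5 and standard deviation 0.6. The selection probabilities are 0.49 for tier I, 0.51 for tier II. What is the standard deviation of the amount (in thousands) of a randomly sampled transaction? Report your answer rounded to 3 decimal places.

Per component, I: μ=8, E[X²]=128; II: μ=8.5, E[X²]=72.61.
E[X] = 0.49·8 + 0.51·8.5 = 8.255.
E[X²] = 0.49·128 + 0.51·72.61 = 99.7511.
Var(X) = E[X²] − (E[X])² = 99.7511 − 68.145 = 31.6061.
SD(X) = √31.6061 = 5.62193.

5.622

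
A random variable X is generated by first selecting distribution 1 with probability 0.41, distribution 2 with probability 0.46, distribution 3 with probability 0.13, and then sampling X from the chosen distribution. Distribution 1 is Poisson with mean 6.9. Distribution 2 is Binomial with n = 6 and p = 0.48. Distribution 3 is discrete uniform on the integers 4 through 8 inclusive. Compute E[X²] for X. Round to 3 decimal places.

31.793

For each component E[X²] = Var + (mean)², giving 1: 54.51; 2: 9.792; 3: 38.
Overall E[X²] = 0.41·54.51 + 0.46·9.792 + 0.13·38 = 31.7934.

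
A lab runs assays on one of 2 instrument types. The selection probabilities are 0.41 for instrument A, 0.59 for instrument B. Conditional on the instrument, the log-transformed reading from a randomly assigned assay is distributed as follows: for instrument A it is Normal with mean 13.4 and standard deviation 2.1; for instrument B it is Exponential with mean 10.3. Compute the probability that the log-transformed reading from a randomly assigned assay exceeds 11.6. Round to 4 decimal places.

0.5211

Conditional on each instrument, P(X > 11.6): A: 0.804317; B: 0.324259.
By total probability, P(X > 11.6) = 0.41·0.804317 + 0.59·0.324259 = 0.521083.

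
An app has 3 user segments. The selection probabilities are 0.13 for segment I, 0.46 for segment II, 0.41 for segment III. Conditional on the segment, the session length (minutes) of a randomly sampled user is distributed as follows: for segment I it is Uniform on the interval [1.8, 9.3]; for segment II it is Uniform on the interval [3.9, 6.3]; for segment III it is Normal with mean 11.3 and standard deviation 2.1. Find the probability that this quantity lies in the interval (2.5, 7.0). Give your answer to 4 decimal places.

Conditional on each segment, P(2.5 < X < 7.0): I: 0.6; II: 1; III: 0.0202848.
By total probability, P(2.5 < X < 7.0) = 0.13·0.6 + 0.46·1 + 0.41·0.0202848 = 0.546317.

0.5463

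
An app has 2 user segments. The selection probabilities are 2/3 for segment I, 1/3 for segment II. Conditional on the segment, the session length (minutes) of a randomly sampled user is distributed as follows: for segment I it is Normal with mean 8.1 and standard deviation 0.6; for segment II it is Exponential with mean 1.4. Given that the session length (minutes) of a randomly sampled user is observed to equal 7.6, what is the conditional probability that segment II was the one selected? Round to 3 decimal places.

Likelihoods f(7.6 | ·): I: 0.469853; II: 0.00313526.
Posterior ∝ prior × likelihood. Numerator for II: 0.333333·0.00313526 = 0.00104509.
Normalizing constant: 0.666667·0.469853 + 0.333333·0.00313526 = 0.314281.
P(II | observation) = 0.00104509 / 0.314281 = 0.00332533.

0.003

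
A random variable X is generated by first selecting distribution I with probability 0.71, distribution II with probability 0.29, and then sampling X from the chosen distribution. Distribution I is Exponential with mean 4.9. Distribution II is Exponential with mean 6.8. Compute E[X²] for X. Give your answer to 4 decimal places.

For each component E[X²] = Var + (mean)², giving I: 48.02; II: 92.48.
Overall E[X²] = 0.71·48.02 + 0.29·92.48 = 60.9134.

60.9134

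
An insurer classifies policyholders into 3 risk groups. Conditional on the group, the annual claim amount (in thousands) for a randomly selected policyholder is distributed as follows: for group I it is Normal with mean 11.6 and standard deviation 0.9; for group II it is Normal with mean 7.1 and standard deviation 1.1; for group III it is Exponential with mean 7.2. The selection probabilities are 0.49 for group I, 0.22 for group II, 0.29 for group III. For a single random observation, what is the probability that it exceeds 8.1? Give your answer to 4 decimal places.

Conditional on each group, P(X > 8.1): I: 0.99995; II: 0.181651; III: 0.324652.
By total probability, P(X > 8.1) = 0.49·0.99995 + 0.22·0.181651 + 0.29·0.324652 = 0.624088.

0.6241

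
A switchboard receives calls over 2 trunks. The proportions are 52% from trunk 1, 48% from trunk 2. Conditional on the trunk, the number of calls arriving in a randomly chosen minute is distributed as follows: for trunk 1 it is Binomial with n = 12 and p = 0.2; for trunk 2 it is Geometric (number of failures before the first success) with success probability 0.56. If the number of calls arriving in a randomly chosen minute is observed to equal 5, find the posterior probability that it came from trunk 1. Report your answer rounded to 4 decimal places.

0.8618

Likelihoods P(X=5 | ·): 1: 0.0531502; 2: 0.00923531.
Posterior ∝ prior × likelihood. Numerator for 1: 0.52·0.0531502 = 0.0276381.
Normalizing constant: 0.52·0.0531502 + 0.48·0.00923531 = 0.0320711.
P(1 | observation) = 0.0276381 / 0.0320711 = 0.861777.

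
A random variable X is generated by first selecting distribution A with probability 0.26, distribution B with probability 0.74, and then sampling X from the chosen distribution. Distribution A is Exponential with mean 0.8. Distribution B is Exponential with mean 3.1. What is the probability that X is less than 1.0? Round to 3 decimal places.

0.390

Conditional on each component, P(X < 1.0): A: 0.713495; B: 0.275722.
By total probability, P(X < 1.0) = 0.26·0.713495 + 0.74·0.275722 = 0.389543.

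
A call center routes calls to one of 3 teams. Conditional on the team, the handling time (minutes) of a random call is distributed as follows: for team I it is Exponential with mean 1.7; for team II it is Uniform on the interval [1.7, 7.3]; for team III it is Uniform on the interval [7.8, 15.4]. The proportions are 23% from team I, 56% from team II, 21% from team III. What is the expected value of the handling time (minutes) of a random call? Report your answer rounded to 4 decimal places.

5.3470

Component means — I: 1.7; II: 4.5; III: 11.6.
E[X] = 0.23·1.7 + 0.56·4.5 + 0.21·11.6 = 5.347.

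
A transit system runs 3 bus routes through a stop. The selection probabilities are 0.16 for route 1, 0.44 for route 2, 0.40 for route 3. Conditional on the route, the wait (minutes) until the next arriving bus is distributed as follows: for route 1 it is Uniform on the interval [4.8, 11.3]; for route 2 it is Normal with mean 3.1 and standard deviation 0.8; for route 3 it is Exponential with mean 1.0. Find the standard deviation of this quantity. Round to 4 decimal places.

2.6319

Per component, 1: μ=8.05, E[X²]=68.3233; 2: μ=3.1, E[X²]=10.25; 3: μ=1, E[X²]=2.
E[X] = 0.16·8.05 + 0.44·3.1 + 0.4·1 = 3.052.
E[X²] = 0.16·68.3233 + 0.44·10.25 + 0.4·2 = 16.2417.
Var(X) = E[X²] − (E[X])² = 16.2417 − 9.3147 = 6.92703.
SD(X) = √6.92703 = 2.63193.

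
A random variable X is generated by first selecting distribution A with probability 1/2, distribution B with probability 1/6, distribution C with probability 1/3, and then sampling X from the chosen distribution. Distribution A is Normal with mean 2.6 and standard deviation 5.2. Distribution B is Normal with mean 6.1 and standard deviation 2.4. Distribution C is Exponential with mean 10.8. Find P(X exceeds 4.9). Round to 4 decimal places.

Conditional on each component, P(X > 4.9): A: 0.329133; B: 0.691462; C: 0.635271.
By total probability, P(X > 4.9) = 0.5·0.329133 + 0.166667·0.691462 + 0.333333·0.635271 = 0.491567.

0.4916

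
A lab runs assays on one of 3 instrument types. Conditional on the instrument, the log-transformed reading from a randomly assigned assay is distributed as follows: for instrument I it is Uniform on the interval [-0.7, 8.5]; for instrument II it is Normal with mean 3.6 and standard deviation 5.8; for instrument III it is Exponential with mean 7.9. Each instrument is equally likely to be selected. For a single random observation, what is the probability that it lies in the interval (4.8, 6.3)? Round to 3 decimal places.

0.118

Conditional on each instrument, P(4.8 < X < 6.3): I: 0.163043; II: 0.0972648; III: 0.0941913.
By total probability, P(4.8 < X < 6.3) = 0.333333·0.163043 + 0.333333·0.0972648 + 0.333333·0.0941913 = 0.118167.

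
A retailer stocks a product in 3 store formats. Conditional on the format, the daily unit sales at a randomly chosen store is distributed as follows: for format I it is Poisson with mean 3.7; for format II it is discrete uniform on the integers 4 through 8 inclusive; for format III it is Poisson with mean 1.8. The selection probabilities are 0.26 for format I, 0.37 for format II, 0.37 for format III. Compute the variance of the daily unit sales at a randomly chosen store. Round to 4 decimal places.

Per component, I: μ=3.7, E[X²]=17.39; II: μ=6, E[X²]=38; III: μ=1.8, E[X²]=5.04.
E[X] = 0.26·3.7 + 0.37·6 + 0.37·1.8 = 3.848.
E[X²] = 0.26·17.39 + 0.37·38 + 0.37·5.04 = 20.4462.
Var(X) = E[X²] − (E[X])² = 20.4462 − 14.8071 = 5.6391.

5.6391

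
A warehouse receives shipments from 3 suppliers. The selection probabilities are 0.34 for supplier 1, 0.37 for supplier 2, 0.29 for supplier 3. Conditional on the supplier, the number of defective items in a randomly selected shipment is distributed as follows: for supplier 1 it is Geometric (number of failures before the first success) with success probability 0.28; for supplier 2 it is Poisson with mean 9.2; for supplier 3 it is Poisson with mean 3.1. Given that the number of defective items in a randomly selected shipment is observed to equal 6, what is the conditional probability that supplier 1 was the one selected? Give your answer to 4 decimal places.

Likelihoods P(X=6 | ·): 1: 0.0390079; 2: 0.0850913; 3: 0.0555296.
Posterior ∝ prior × likelihood. Numerator for 1: 0.34·0.0390079 = 0.0132627.
Normalizing constant: 0.34·0.0390079 + 0.37·0.0850913 + 0.29·0.0555296 = 0.0608501.
P(1 | observation) = 0.0132627 / 0.0608501 = 0.217957.

0.2180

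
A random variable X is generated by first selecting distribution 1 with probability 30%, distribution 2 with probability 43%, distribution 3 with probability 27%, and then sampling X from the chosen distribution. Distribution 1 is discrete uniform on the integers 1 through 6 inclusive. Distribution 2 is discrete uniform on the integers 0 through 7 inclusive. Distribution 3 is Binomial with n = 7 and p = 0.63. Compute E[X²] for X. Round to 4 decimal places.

For each component E[X²] = Var + (mean)², giving 1: 15.1667; 2: 17.5; 3: 21.0798.
Overall E[X²] = 0.3·15.1667 + 0.43·17.5 + 0.27·21.0798 = 17.7665.

17.7665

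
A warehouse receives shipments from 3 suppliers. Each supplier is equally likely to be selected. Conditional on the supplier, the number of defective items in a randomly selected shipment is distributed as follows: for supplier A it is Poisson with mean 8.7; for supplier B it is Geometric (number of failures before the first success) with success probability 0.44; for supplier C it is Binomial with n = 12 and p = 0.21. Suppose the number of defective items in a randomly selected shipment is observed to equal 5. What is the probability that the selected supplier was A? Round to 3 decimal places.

Likelihoods P(X=5 | ·): A: 0.0691915; B: 0.0242322; C: 0.0621171.
Posterior ∝ prior × likelihood. Numerator for A: 0.333333·0.0691915 = 0.0230638.
Normalizing constant: 0.333333·0.0691915 + 0.333333·0.0242322 + 0.333333·0.0621171 = 0.051847.
P(A | observation) = 0.0230638 / 0.051847 = 0.444845.

0.445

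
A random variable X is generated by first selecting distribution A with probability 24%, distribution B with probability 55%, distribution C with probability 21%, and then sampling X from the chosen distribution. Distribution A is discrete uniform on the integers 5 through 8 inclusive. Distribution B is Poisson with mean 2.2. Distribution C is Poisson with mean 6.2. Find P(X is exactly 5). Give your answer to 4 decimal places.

0.1187

Conditional on each component, P(X = 5): A: 0.25; B: 0.0475866; C: 0.154936.
By total probability, P(X = 5) = 0.24·0.25 + 0.55·0.0475866 + 0.21·0.154936 = 0.118709.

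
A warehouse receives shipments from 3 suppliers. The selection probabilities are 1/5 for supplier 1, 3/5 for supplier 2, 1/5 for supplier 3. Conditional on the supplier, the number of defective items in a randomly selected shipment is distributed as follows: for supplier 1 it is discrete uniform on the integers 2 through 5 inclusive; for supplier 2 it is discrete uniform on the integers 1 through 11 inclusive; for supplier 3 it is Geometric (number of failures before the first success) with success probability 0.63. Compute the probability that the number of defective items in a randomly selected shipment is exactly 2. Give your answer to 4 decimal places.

0.1218

Conditional on each supplier, P(X = 2): 1: 0.25; 2: 0.0909091; 3: 0.086247.
By total probability, P(X = 2) = 0.2·0.25 + 0.6·0.0909091 + 0.2·0.086247 = 0.121795.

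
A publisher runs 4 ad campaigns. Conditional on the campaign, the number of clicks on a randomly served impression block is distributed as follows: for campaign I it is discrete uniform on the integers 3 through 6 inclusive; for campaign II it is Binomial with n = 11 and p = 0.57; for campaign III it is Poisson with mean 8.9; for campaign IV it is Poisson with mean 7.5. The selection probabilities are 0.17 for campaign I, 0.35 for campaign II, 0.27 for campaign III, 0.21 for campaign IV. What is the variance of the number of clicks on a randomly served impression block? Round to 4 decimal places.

7.4064

Per component, I: μ=4.5, E[X²]=21.5; II: μ=6.27, E[X²]=42.009; III: μ=8.9, E[X²]=88.11; IV: μ=7.5, E[X²]=63.75.
E[X] = 0.17·4.5 + 0.35·6.27 + 0.27·8.9 + 0.21·7.5 = 6.9375.
E[X²] = 0.17·21.5 + 0.35·42.009 + 0.27·88.11 + 0.21·63.75 = 55.5354.
Var(X) = E[X²] − (E[X])² = 55.5354 − 48.1289 = 7.40644.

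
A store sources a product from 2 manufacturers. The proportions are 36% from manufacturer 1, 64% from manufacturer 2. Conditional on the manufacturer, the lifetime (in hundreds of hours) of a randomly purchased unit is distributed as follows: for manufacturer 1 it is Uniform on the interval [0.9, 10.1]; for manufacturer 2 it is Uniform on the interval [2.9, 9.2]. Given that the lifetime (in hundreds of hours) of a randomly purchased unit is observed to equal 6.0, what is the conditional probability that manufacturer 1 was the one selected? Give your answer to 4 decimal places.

Likelihoods f(6.0 | ·): 1: 0.108696; 2: 0.15873.
Posterior ∝ prior × likelihood. Numerator for 1: 0.36·0.108696 = 0.0391304.
Normalizing constant: 0.36·0.108696 + 0.64·0.15873 = 0.140718.
P(1 | observation) = 0.0391304 / 0.140718 = 0.278077.

0.2781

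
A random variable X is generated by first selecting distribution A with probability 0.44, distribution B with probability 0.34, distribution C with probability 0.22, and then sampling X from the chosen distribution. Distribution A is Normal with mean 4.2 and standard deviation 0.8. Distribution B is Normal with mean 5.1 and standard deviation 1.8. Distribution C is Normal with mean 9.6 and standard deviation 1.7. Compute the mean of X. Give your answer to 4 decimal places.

5.6940

Component means — A: 4.2; B: 5.1; C: 9.6.
E[X] = 0.44·4.2 + 0.34·5.1 + 0.22·9.6 = 5.694.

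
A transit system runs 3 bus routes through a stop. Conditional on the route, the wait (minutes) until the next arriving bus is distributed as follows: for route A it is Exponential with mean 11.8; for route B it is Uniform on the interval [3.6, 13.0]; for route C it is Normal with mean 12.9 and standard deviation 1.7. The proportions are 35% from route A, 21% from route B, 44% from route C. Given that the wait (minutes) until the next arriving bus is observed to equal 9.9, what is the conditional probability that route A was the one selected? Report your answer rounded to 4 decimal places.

Likelihoods f(9.9 | ·): A: 0.0366229; B: 0.106383; C: 0.0494566.
Posterior ∝ prior × likelihood. Numerator for A: 0.35·0.0366229 = 0.012818.
Normalizing constant: 0.35·0.0366229 + 0.21·0.106383 + 0.44·0.0494566 = 0.0569193.
P(A | observation) = 0.012818 / 0.0569193 = 0.225196.

0.2252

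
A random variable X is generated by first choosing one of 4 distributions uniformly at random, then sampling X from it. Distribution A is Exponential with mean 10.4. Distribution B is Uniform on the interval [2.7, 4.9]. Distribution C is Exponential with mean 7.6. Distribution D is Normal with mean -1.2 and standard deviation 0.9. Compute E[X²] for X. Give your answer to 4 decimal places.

For each component E[X²] = Var + (mean)², giving A: 216.32; B: 14.8433; C: 115.52; D: 2.25.
Overall E[X²] = 0.25·216.32 + 0.25·14.8433 + 0.25·115.52 + 0.25·2.25 = 87.2333.

87.2333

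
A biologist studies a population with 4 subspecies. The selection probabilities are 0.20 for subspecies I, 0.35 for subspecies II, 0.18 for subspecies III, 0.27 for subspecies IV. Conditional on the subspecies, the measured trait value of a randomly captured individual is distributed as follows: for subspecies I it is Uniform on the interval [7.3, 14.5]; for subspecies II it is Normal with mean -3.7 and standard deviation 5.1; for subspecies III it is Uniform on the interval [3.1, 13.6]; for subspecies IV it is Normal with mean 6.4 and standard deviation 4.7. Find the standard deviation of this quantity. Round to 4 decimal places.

7.2668

Per component, I: μ=10.9, E[X²]=123.13; II: μ=-3.7, E[X²]=39.7; III: μ=8.35, E[X²]=78.91; IV: μ=6.4, E[X²]=63.05.
E[X] = 0.2·10.9 + 0.35·-3.7 + 0.18·8.35 + 0.27·6.4 = 4.116.
E[X²] = 0.2·123.13 + 0.35·39.7 + 0.18·78.91 + 0.27·63.05 = 69.7483.
Var(X) = E[X²] − (E[X])² = 69.7483 − 16.9415 = 52.8068.
SD(X) = √52.8068 = 7.26683.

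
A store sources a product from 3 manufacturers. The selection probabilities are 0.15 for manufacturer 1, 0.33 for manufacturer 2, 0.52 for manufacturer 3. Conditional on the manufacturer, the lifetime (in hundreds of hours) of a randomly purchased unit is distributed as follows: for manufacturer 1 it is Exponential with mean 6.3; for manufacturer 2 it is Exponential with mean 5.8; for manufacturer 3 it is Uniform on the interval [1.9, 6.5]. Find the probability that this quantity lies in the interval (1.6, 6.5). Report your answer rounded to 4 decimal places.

0.7257

Conditional on each manufacturer, P(1.6 < X < 6.5): 1: 0.419332; 2: 0.432863; 3: 1.
By total probability, P(1.6 < X < 6.5) = 0.15·0.419332 + 0.33·0.432863 + 0.52·1 = 0.725745.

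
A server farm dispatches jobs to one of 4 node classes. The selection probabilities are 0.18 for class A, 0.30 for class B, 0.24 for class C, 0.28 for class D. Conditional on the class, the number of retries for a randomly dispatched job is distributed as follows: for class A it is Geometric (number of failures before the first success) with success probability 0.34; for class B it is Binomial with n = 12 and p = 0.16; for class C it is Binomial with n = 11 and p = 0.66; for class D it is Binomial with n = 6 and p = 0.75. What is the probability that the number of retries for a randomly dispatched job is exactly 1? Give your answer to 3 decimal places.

0.126

Conditional on each class, P(X = 1): A: 0.2244; B: 0.282081; C: 0.000149874; D: 0.00439453.
By total probability, P(X = 1) = 0.18·0.2244 + 0.3·0.282081 + 0.24·0.000149874 + 0.28·0.00439453 = 0.126283.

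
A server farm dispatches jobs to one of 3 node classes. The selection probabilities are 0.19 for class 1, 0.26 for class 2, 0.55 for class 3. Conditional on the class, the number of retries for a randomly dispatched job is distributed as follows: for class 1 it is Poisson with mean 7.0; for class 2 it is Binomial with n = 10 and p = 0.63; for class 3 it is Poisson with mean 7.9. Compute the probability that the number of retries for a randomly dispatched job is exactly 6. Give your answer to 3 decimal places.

Conditional on each class, P(X = 6): 1: 0.149003; 2: 0.246076; 3: 0.125171.
By total probability, P(X = 6) = 0.19·0.149003 + 0.26·0.246076 + 0.55·0.125171 = 0.161134.

0.161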